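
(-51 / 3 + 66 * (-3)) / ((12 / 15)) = -1075 / 4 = -268.75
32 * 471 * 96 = 1446912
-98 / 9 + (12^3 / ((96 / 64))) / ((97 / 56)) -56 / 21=568774 / 873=651.52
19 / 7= 2.71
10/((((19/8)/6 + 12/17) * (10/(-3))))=-2448/899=-2.72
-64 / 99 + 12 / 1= 11.35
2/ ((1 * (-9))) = -2/ 9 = -0.22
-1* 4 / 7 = -0.57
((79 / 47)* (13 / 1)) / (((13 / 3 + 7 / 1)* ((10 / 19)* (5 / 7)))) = 409773 / 79900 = 5.13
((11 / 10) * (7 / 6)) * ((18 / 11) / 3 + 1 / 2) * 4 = 5.37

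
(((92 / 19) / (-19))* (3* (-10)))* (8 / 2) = 11040 / 361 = 30.58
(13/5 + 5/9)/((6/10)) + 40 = 1222/27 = 45.26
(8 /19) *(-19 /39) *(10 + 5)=-40 /13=-3.08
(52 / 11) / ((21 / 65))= 3380 / 231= 14.63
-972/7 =-138.86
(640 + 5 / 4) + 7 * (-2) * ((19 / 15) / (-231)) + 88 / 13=16681991 / 25740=648.10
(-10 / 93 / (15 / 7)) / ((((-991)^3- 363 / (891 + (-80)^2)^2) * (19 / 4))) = 1488443068 / 137126998000192924557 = 0.00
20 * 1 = 20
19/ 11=1.73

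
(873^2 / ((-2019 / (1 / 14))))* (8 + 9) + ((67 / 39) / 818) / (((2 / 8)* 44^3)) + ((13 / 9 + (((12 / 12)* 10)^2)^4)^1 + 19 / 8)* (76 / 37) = 72973125444390797318971 / 355264679401632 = 205404954.88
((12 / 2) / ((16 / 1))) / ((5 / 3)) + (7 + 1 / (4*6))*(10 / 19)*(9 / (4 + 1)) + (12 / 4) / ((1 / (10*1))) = 28041 / 760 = 36.90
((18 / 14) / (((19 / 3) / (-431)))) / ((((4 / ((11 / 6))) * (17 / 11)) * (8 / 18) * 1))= -4224231 / 72352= -58.38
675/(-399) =-225/133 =-1.69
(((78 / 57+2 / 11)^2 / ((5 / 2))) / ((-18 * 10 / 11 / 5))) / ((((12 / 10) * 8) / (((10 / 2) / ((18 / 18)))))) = -1215 / 7942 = -0.15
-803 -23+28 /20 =-4123 /5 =-824.60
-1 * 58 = -58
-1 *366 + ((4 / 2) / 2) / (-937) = -342943 / 937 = -366.00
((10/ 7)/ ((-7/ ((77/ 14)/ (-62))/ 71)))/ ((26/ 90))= 175725/ 39494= 4.45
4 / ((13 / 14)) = 56 / 13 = 4.31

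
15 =15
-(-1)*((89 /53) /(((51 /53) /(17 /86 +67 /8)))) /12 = 87487 /70176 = 1.25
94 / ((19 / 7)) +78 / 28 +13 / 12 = 61447 / 1596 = 38.50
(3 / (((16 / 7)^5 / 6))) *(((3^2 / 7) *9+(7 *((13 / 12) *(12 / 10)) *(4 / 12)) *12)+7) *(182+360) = 2816754759 / 327680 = 8596.05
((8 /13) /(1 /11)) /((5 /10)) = 13.54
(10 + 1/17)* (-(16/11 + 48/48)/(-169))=4617/31603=0.15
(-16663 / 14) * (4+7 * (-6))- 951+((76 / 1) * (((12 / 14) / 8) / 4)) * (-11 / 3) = 1239551 / 28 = 44269.68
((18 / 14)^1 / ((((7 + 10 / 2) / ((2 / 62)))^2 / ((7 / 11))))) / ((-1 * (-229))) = 1 / 38732144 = 0.00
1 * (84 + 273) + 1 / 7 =2500 / 7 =357.14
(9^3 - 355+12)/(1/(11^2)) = 46706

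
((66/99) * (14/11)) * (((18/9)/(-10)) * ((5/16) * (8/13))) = -14/429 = -0.03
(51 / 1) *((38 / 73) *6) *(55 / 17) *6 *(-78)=-17606160 / 73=-241180.27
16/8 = 2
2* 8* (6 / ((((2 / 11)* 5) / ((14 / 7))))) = 1056 / 5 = 211.20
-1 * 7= -7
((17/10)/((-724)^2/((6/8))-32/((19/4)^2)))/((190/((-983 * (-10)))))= 952527/7569086080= 0.00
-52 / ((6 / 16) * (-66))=208 / 99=2.10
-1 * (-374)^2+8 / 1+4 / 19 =-139867.79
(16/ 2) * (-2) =-16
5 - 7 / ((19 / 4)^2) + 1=2054 / 361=5.69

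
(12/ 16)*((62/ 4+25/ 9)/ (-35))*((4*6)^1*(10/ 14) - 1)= -5311/ 840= -6.32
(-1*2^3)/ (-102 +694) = -1/ 74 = -0.01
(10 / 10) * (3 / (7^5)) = 3 / 16807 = 0.00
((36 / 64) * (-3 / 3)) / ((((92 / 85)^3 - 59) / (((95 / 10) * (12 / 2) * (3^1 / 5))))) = 63009225 / 189091664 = 0.33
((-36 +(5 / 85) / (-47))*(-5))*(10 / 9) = 1438250 / 7191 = 200.01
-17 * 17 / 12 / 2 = -289 / 24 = -12.04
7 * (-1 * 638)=-4466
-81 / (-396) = 9 / 44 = 0.20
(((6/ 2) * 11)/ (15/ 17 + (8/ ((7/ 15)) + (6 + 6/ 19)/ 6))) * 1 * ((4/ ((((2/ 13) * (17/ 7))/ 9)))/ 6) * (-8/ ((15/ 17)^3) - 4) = -7029954932/ 16175625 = -434.60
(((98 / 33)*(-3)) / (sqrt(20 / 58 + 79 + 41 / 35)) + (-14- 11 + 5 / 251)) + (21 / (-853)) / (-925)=-4947181479 / 198045275- 49*sqrt(20737465) / 224741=-25.97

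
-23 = -23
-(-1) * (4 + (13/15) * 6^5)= 6743.20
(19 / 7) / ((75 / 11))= 209 / 525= 0.40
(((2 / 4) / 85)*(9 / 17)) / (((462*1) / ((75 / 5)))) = 9 / 89012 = 0.00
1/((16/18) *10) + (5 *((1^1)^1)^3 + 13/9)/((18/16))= 37849/6480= 5.84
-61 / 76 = -0.80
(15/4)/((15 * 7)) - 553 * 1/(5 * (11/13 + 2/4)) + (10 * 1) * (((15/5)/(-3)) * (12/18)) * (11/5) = -203261/2100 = -96.79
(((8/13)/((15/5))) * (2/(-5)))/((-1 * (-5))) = -16/975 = -0.02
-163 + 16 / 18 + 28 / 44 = -15986 / 99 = -161.47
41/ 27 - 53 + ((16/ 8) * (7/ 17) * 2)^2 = -380542/ 7803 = -48.77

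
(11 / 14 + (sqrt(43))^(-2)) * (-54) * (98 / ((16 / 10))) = -460215 / 172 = -2675.67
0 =0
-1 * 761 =-761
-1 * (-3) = 3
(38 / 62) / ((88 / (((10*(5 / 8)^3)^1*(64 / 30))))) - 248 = -16234681 / 65472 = -247.96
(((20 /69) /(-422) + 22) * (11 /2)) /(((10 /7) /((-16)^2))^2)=1414227820544 /363975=3885508.13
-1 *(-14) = 14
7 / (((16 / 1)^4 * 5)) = 7 / 327680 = 0.00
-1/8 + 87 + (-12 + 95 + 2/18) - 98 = 71.99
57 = 57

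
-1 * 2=-2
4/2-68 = -66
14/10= 7/5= 1.40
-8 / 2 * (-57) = 228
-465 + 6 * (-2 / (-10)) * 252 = -813 / 5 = -162.60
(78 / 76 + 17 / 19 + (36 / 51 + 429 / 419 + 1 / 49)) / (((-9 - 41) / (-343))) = 340839429 / 13533700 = 25.18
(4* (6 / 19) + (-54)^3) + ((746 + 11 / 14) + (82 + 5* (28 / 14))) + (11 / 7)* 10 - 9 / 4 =-11902397 / 76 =-156610.49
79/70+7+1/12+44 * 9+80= 203369/420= 484.21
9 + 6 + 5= 20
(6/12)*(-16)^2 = 128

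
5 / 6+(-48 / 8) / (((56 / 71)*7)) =-149 / 588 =-0.25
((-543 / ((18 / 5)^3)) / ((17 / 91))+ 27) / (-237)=1166579 / 7832376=0.15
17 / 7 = 2.43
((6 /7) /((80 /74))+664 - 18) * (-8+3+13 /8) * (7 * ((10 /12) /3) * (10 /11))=-1358265 /352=-3858.71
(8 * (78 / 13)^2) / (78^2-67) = 288 / 6017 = 0.05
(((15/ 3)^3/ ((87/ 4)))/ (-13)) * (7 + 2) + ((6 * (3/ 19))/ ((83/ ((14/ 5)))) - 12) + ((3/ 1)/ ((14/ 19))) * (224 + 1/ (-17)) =633778784187/ 707489510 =895.81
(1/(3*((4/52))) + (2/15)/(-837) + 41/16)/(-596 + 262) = -1385203/67093920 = -0.02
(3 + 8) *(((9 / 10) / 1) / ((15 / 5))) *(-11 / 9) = -4.03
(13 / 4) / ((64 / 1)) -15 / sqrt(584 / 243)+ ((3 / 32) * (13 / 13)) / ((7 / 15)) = 451 / 1792 -135 * sqrt(438) / 292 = -9.42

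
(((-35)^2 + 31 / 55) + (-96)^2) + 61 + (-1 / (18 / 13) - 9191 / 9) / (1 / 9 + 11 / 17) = 116813387 / 12760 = 9154.65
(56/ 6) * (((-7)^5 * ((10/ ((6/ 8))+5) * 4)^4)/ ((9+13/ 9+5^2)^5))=-18296772480000/ 225622639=-81094.58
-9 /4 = -2.25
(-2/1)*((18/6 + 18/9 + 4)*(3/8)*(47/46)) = -1269/184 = -6.90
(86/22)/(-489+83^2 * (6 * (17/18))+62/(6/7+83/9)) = 81915/807916208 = 0.00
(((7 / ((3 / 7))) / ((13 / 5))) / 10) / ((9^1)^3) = 49 / 56862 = 0.00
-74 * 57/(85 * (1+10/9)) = -23.51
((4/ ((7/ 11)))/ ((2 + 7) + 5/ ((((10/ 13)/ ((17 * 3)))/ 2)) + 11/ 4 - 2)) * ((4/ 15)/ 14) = 352/ 1977885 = 0.00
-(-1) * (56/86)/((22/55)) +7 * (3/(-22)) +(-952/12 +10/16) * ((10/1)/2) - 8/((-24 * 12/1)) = -392.84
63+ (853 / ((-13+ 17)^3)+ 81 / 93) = 153163 / 1984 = 77.20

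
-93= -93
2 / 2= 1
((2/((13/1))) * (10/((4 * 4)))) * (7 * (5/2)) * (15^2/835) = 7875/17368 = 0.45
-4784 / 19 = -251.79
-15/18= -5/6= -0.83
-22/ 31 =-0.71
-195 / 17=-11.47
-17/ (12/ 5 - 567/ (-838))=-71230/ 12891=-5.53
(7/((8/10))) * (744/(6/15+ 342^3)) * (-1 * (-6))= 97650/100004221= 0.00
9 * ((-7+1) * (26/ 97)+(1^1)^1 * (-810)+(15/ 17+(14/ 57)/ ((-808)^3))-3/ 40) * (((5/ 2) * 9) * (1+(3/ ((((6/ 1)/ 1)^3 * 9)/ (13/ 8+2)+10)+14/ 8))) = -12469042388720263724595/ 27560985498478592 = -452416.42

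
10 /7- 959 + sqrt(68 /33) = -6703 /7 + 2*sqrt(561) /33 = -956.14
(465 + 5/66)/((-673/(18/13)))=-92085/96239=-0.96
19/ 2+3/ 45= 287/ 30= 9.57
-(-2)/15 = 2/15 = 0.13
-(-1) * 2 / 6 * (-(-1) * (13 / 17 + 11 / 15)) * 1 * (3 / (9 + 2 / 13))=4966 / 30345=0.16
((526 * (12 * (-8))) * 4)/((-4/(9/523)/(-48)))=-21814272/523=-41709.89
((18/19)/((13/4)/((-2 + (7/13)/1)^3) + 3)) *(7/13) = 181944/698711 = 0.26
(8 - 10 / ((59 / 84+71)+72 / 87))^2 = 1929609922816 / 31216882489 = 61.81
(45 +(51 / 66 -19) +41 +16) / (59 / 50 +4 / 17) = 783275 / 13233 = 59.19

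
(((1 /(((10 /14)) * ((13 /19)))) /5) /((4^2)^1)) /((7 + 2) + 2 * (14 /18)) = 63 /26000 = 0.00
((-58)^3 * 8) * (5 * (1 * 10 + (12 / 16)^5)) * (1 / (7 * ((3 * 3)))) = -1268203.80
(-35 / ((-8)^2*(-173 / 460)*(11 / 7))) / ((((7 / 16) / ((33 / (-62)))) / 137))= -1654275 / 10726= -154.23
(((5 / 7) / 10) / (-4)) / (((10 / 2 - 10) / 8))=1 / 35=0.03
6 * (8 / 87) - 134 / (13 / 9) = -34766 / 377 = -92.22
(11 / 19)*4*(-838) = -36872 / 19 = -1940.63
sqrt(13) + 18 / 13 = 4.99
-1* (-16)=16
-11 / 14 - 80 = -1131 / 14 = -80.79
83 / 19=4.37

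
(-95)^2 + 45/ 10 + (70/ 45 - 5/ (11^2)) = 19669549/ 2178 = 9031.01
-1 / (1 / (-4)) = 4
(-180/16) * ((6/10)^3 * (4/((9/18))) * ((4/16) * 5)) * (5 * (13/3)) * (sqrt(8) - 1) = 1053/2 - 1053 * sqrt(2) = -962.67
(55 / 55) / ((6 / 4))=2 / 3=0.67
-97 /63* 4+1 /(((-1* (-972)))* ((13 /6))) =-90785 /14742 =-6.16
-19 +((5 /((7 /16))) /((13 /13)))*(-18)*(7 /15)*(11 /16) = -85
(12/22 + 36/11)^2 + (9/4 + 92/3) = 68963/1452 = 47.50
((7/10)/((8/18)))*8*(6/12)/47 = 63/470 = 0.13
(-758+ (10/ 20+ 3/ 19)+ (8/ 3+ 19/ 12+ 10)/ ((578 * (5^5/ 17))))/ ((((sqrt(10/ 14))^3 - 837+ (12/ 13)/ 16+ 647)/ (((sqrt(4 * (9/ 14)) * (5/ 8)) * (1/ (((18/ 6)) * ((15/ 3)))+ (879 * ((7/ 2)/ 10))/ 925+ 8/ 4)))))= 963362698367791449 * sqrt(10)/ 99973315618224250000+ 301384314943215986391 * sqrt(14)/ 117615665433205000000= 9.62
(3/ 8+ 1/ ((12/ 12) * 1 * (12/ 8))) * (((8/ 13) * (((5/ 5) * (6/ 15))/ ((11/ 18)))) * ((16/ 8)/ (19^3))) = 120/ 980837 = 0.00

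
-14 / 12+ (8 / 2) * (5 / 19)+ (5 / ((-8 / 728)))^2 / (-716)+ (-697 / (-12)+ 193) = -778933 / 20406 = -38.17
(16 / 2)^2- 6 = 58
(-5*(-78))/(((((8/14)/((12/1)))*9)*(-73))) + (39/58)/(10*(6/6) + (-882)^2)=-12.47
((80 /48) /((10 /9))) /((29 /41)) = 123 /58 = 2.12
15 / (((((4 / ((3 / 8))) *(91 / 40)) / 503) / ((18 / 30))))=67905 / 364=186.55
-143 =-143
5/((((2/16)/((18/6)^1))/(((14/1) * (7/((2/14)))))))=82320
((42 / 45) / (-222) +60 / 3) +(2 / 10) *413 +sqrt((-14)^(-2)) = 102.67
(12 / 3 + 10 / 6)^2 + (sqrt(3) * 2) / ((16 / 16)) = 2 * sqrt(3) + 289 / 9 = 35.58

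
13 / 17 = 0.76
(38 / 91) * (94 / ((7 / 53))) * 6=1135896 / 637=1783.20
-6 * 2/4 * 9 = -27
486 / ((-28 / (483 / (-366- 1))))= 16767 / 734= 22.84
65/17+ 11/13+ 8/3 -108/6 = -7070/663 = -10.66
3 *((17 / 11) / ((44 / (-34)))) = -867 / 242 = -3.58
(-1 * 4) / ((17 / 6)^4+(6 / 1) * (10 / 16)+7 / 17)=-88128 / 1511549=-0.06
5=5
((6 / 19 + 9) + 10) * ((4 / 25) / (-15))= -1468 / 7125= -0.21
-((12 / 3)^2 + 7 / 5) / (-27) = 29 / 45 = 0.64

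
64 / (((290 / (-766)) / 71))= -1740352 / 145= -12002.43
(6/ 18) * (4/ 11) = 4/ 33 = 0.12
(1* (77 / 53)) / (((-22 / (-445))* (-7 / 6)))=-1335 / 53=-25.19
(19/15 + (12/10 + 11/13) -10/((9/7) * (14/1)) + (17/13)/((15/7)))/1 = 394/117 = 3.37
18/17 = 1.06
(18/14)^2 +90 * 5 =22131/49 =451.65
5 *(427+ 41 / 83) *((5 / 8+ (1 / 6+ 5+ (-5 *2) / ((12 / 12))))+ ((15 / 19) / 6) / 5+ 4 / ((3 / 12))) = 478031245 / 18924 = 25260.58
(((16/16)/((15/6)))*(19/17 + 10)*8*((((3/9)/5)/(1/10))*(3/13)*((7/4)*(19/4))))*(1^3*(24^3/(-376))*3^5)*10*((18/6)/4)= -31665380544/10387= -3048558.83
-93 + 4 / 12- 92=-554 / 3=-184.67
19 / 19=1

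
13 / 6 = 2.17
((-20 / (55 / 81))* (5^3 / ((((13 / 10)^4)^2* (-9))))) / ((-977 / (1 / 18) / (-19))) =0.05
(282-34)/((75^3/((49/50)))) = 6076/10546875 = 0.00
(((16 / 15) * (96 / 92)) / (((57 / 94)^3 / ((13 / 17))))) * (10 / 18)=1382091776 / 651694167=2.12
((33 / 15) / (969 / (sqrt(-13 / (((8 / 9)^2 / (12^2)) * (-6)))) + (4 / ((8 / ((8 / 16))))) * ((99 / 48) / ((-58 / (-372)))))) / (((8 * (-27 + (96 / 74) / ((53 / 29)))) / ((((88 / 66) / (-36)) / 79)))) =-33277236564 / 4856635097463914275 + 1500060455168 * sqrt(78) / 131129147631525685425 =0.00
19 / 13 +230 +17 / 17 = 3022 / 13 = 232.46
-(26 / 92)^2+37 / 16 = 18897 / 8464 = 2.23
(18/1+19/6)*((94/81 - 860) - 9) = -8927465/486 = -18369.27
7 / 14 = 1 / 2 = 0.50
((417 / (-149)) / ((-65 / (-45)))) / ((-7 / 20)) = 75060 / 13559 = 5.54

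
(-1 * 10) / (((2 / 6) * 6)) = -5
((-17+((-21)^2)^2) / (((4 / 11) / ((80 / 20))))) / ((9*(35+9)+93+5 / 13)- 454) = 60452.94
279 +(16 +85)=380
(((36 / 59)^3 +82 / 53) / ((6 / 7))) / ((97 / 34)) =2298347674 / 3167560317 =0.73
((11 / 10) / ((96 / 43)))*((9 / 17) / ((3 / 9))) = 4257 / 5440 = 0.78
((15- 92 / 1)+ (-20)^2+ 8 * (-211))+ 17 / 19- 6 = -26032 / 19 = -1370.11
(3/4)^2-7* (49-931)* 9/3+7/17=5038249/272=18522.97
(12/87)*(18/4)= 18/29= 0.62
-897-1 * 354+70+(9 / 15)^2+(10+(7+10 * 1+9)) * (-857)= -800816 / 25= -32032.64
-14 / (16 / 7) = -49 / 8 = -6.12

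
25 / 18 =1.39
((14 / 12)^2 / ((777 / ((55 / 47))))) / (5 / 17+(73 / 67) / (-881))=386331715 / 55196819928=0.01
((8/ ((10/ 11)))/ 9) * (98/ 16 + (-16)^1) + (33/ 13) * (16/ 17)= -144529/ 19890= -7.27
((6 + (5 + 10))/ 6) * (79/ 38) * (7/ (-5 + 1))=-3871/ 304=-12.73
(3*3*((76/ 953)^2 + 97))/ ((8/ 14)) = 5550429087/ 3632836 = 1527.85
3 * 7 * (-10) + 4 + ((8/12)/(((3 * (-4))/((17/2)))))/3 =-22265/108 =-206.16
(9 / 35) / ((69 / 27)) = 81 / 805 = 0.10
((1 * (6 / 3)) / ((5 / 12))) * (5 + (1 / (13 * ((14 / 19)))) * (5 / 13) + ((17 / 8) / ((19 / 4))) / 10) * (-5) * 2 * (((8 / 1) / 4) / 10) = -48.81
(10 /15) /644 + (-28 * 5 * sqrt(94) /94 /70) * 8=1 /966 - 8 * sqrt(94) /47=-1.65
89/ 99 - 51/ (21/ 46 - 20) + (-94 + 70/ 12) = -15069313/ 178002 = -84.66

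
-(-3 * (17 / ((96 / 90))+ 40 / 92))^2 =-326705625 / 135424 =-2412.46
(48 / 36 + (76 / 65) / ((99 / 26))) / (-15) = -812 / 7425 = -0.11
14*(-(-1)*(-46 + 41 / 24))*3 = -7441 / 4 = -1860.25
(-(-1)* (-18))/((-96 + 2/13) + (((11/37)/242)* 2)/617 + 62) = 0.53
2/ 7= 0.29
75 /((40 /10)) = 75 /4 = 18.75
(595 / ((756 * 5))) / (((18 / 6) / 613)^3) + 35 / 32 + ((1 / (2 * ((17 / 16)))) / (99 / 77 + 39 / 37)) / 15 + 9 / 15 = 53788716235087 / 40054176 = 1342899.08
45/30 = 3/2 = 1.50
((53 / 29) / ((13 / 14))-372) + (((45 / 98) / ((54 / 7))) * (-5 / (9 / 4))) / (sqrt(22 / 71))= -139502 / 377-25 * sqrt(1562) / 4158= -370.27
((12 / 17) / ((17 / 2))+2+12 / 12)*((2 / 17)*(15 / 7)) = 0.78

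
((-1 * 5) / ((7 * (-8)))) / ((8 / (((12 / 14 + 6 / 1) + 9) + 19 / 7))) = 325 / 1568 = 0.21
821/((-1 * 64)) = -821/64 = -12.83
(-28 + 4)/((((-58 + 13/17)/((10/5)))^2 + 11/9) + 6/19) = -4744224/162194687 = -0.03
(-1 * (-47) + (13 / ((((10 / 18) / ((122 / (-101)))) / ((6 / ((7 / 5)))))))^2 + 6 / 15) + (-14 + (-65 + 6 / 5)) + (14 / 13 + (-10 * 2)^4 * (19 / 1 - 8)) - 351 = 57647136990711 / 32490185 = 1774293.90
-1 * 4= -4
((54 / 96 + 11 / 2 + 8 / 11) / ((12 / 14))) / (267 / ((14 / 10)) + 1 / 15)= 292775 / 7051264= 0.04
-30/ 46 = -15/ 23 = -0.65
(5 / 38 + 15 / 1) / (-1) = -575 / 38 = -15.13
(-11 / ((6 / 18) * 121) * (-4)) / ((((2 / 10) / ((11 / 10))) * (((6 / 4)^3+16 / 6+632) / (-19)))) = -2736 / 15313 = -0.18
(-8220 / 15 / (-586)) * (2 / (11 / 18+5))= 9864 / 29593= 0.33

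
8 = 8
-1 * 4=-4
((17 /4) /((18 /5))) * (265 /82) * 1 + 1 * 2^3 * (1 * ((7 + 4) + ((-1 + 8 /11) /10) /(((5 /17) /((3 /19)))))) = 2828739077 /30848400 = 91.70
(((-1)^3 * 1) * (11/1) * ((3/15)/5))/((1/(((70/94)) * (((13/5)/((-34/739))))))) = 739739/39950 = 18.52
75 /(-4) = -75 /4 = -18.75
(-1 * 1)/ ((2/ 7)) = -7/ 2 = -3.50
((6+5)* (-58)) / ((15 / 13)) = -8294 / 15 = -552.93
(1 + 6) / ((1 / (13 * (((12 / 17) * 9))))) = 9828 / 17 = 578.12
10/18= 5/9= 0.56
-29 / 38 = -0.76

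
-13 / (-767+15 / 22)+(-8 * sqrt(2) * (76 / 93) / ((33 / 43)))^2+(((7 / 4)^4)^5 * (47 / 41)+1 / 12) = 596543056242817807333888534589 / 7158289704126770665488384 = 83335.98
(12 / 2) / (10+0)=3 / 5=0.60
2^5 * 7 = 224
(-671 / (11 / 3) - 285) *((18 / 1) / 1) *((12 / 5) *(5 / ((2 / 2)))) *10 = -1010880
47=47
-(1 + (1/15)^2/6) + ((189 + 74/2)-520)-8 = -409051/1350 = -303.00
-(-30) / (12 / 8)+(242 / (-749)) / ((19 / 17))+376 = 5631362 / 14231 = 395.71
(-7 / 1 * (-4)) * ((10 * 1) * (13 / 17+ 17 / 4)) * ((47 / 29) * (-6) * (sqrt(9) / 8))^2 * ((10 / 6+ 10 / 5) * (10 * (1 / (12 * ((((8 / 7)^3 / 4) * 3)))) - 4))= -6526062738195 / 29280256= -222882.71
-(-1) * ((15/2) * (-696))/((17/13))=-67860/17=-3991.76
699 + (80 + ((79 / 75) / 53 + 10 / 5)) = 3104554 / 3975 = 781.02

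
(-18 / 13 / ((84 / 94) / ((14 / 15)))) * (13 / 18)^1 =-47 / 45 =-1.04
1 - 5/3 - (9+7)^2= -770/3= -256.67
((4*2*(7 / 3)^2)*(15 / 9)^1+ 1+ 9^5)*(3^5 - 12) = 122915870 / 9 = 13657318.89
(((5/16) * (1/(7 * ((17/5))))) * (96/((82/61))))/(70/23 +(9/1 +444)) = 105225/51175831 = 0.00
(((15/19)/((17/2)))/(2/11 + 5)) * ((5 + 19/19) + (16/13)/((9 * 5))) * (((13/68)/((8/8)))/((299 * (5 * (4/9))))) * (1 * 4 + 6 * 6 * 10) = 135751/11997835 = 0.01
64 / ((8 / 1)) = 8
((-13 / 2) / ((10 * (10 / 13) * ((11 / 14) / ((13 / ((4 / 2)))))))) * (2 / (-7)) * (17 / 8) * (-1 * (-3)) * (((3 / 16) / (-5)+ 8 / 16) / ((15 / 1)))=1381913 / 3520000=0.39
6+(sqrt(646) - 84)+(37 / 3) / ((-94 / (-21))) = -7073 / 94+sqrt(646) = -49.83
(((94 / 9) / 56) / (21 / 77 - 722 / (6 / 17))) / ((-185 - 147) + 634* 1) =-517 / 1712289264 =-0.00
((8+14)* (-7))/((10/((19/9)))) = -32.51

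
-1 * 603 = -603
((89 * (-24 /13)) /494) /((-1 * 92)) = 267 /73853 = 0.00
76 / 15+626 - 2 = 9436 / 15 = 629.07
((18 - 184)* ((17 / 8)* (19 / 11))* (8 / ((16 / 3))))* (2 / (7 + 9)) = -80427 / 704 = -114.24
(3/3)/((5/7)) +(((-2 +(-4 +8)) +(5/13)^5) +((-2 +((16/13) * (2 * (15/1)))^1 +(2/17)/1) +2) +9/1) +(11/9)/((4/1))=49.75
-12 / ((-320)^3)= 0.00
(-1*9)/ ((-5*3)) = 3/ 5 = 0.60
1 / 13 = 0.08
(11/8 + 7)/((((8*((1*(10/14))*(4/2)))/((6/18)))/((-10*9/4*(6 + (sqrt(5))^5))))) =-35175*sqrt(5)/256-4221/128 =-340.22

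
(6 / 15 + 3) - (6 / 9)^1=2.73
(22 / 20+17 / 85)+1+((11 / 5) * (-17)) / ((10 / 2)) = -259 / 50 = -5.18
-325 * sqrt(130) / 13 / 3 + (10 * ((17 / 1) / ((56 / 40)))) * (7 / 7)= 26.41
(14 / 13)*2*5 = 140 / 13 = 10.77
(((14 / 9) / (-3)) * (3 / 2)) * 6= -14 / 3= -4.67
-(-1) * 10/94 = 5/47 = 0.11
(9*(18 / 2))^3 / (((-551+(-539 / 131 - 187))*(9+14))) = -69618771 / 2235991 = -31.14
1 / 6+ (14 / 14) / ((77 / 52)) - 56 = -25483 / 462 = -55.16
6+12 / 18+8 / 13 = 284 / 39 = 7.28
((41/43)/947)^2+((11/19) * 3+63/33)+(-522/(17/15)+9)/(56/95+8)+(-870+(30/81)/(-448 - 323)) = -918.93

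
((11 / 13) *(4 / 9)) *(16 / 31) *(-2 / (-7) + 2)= 11264 / 25389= 0.44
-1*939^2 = -881721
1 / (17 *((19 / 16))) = 16 / 323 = 0.05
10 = 10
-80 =-80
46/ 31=1.48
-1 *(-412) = 412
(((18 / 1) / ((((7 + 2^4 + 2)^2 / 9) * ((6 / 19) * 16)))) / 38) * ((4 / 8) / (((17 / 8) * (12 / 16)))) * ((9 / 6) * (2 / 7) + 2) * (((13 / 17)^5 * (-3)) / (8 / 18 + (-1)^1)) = 0.00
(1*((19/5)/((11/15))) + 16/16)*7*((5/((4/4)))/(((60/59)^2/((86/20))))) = 17812277/19800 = 899.61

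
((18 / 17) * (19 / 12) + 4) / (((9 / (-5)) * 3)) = -965 / 918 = -1.05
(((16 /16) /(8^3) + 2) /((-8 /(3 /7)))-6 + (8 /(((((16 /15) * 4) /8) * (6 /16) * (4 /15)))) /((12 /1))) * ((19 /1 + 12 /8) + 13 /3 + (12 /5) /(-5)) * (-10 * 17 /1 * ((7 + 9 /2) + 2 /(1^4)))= -357296.69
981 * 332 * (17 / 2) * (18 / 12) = 4152573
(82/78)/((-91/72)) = -0.83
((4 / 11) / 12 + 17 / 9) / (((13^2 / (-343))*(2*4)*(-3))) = 32585 / 200772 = 0.16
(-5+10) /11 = 5 /11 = 0.45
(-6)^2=36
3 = 3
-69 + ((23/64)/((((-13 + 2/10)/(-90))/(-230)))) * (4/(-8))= 453813/2048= 221.59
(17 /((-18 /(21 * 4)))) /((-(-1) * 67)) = -238 /201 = -1.18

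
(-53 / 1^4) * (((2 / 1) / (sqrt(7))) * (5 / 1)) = -530 * sqrt(7) / 7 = -200.32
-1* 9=-9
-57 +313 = 256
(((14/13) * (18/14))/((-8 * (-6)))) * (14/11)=21/572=0.04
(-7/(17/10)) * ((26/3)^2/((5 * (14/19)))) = -12844/153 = -83.95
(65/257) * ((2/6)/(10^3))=13/154200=0.00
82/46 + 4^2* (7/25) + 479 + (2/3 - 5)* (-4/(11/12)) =3188886/6325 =504.17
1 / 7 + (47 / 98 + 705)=69151 / 98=705.62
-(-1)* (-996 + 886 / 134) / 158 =-66289 / 10586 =-6.26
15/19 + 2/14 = 124/133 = 0.93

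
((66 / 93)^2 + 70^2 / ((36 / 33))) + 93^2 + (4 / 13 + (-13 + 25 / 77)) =37888188454 / 2885883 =13128.80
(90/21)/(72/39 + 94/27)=1053/1309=0.80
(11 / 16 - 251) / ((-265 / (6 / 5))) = 2403 / 2120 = 1.13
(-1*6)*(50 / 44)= -75 / 11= -6.82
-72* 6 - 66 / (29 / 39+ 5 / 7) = -94977 / 199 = -477.27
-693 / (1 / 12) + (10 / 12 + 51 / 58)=-723343 / 87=-8314.29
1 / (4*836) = 1 / 3344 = 0.00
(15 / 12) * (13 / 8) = 2.03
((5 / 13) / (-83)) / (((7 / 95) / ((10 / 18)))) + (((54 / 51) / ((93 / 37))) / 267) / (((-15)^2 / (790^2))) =13841534183 / 3188325231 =4.34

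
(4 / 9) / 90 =0.00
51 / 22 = 2.32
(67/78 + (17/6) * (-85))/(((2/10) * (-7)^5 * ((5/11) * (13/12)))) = 8404/57967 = 0.14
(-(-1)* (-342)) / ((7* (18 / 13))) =-35.29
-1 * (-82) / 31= 82 / 31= 2.65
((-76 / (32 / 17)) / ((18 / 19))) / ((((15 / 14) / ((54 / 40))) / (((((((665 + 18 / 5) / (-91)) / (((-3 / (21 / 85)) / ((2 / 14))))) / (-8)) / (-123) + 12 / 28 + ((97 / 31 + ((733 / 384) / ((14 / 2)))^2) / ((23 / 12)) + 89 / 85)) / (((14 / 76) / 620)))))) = -2099171691705688169 / 3690645504000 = -568781.72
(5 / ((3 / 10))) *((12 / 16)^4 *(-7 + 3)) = -675 / 32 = -21.09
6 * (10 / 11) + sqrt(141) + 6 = 126 / 11 + sqrt(141) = 23.33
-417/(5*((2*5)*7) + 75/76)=-31692/26675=-1.19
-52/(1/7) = -364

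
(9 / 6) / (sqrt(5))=3*sqrt(5) / 10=0.67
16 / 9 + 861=7765 / 9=862.78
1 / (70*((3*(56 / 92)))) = 23 / 2940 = 0.01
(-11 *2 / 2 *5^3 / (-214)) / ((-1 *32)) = -1375 / 6848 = -0.20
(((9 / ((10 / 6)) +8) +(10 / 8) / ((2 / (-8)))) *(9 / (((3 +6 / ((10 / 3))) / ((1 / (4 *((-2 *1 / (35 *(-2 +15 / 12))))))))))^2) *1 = 10418625 / 32768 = 317.95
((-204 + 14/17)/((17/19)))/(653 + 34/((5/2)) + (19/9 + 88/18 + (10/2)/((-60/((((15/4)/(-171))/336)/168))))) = -0.34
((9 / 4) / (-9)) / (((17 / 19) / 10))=-95 / 34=-2.79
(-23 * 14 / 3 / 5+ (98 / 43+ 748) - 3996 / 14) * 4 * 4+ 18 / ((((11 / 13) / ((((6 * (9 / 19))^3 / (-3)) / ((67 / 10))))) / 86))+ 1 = 114246851516929 / 22823699745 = 5005.62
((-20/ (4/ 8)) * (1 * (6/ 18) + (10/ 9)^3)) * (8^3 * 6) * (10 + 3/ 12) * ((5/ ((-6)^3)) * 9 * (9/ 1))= 326163200/ 81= 4026706.17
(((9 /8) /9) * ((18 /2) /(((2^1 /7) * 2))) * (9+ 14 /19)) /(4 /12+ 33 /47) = 1643355 /88768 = 18.51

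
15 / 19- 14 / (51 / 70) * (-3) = 18875 / 323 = 58.44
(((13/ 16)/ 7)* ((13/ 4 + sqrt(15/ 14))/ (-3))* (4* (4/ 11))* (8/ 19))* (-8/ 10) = 208* sqrt(210)/ 153615 + 1352/ 21945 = 0.08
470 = 470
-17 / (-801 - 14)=17 / 815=0.02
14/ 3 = 4.67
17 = 17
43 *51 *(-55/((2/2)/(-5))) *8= 4824600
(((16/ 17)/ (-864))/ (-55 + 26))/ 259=1/ 6895098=0.00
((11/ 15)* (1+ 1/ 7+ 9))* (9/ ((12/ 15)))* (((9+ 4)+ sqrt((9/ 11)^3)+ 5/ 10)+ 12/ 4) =5751* sqrt(11)/ 308+ 77319/ 56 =1442.62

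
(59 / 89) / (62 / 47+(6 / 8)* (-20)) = -2773 / 57227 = -0.05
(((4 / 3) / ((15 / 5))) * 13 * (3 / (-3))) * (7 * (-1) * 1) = 40.44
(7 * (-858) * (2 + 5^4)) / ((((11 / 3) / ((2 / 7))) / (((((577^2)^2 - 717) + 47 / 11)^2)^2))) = -58952801587212770041238491718319762493411140991561716 / 1331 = -44292112387086979745483460000000000000000000000000.00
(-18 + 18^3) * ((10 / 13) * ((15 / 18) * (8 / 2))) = 193800 / 13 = 14907.69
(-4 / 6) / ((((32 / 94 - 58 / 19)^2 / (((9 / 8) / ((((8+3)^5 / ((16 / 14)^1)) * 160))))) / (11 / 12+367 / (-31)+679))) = -39637202545 / 13120530986216192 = -0.00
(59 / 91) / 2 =59 / 182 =0.32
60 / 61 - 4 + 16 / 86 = -7424 / 2623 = -2.83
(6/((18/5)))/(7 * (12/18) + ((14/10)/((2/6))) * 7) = 25/511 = 0.05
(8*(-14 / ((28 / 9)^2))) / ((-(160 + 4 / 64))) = 1296 / 17927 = 0.07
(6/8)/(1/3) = 9/4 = 2.25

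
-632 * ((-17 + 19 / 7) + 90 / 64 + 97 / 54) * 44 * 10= 582499390 / 189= 3082007.35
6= 6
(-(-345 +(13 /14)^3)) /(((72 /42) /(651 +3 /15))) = 384404581 /2940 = 130749.86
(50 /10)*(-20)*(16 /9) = -1600 /9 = -177.78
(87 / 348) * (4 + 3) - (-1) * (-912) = -3641 / 4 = -910.25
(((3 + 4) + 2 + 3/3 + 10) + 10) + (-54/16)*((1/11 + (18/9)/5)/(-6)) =26643/880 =30.28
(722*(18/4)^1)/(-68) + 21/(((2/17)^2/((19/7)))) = 69198/17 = 4070.47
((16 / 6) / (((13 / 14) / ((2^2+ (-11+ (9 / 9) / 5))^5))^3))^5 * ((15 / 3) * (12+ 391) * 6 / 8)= -286807795124522317387164775145787109916755852326647822000198592833687051894533818259629698608947187522132006549513614133941580541043146752 / 1688388059241853993495044287433126672937078183167614042758941650390625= -169870779146181103779380700000000000000000000000000000000000000000000.00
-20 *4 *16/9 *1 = -1280/9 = -142.22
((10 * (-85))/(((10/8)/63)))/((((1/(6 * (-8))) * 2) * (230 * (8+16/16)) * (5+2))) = 1632/23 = 70.96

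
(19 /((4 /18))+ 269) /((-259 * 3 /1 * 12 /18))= -709 /1036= -0.68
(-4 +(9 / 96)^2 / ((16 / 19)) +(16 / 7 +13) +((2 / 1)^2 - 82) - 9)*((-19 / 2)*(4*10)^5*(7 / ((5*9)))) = 103102585625 / 9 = 11455842847.22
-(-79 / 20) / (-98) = -0.04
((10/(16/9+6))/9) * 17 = 17/7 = 2.43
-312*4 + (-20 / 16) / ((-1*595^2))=-353458559 / 283220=-1248.00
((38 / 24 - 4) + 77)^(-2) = 144 / 801025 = 0.00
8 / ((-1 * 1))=-8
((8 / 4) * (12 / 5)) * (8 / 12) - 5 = -9 / 5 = -1.80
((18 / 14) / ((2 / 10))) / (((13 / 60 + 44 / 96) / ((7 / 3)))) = 200 / 9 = 22.22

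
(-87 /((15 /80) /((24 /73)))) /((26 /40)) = -222720 /949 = -234.69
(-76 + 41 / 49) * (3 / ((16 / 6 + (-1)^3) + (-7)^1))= 33147 / 784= 42.28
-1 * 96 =-96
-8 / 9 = -0.89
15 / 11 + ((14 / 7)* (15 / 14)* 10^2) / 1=16605 / 77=215.65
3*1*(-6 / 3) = -6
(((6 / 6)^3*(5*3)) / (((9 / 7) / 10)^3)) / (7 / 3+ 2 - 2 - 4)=-343000 / 81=-4234.57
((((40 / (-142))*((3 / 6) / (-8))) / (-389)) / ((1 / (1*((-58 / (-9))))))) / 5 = -29 / 497142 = -0.00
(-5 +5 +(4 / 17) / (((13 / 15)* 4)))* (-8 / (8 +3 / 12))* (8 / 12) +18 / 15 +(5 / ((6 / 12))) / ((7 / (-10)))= -3351394 / 255255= -13.13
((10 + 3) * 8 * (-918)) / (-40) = 11934 / 5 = 2386.80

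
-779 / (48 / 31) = -503.10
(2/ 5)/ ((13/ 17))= 34/ 65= 0.52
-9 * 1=-9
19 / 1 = 19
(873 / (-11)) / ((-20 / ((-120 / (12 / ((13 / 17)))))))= -11349 / 374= -30.34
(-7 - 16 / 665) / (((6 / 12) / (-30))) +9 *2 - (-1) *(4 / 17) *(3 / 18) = 2981012 / 6783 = 439.48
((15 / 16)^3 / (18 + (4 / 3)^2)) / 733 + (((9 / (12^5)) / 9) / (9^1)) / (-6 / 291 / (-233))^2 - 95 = -44387219553161 / 1168779829248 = -37.98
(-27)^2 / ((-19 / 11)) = -8019 / 19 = -422.05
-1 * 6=-6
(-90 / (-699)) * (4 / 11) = 120 / 2563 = 0.05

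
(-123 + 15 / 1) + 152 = 44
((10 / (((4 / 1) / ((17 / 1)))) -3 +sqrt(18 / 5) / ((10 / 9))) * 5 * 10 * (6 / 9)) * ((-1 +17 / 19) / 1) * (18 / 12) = -3950 / 19 -54 * sqrt(10) / 19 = -216.88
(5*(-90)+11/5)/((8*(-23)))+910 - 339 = 527559/920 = 573.43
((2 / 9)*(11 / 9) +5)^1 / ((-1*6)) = -427 / 486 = -0.88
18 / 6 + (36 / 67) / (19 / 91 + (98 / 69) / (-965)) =5.59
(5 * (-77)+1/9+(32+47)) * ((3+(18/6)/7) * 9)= -9438.86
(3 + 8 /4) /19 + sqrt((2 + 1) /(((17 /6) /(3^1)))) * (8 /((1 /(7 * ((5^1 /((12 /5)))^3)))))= 902.74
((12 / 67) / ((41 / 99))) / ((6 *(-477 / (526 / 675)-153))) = -11572 / 122837599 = -0.00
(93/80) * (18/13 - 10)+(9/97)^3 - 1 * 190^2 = -2142181297238/59323745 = -36110.01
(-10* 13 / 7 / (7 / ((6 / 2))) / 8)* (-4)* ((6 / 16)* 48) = 3510 / 49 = 71.63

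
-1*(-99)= 99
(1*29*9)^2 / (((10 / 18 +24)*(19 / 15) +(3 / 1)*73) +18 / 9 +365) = 110.39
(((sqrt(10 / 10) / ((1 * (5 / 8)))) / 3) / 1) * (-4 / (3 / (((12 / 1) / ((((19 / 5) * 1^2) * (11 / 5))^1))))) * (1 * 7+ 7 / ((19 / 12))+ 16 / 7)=-13.99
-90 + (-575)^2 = 330535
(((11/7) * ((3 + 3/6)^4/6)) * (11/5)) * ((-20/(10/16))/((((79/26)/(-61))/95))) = 1250651402/237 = 5277010.14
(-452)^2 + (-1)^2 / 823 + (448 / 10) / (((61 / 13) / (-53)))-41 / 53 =2711276276246 / 13303795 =203797.21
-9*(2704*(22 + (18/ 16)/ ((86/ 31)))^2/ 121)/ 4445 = -72284680845/ 3182321296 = -22.71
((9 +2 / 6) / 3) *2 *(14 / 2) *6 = 261.33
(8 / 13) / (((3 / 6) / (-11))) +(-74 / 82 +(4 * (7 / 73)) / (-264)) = -14.44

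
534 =534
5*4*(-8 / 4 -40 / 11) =-1240 / 11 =-112.73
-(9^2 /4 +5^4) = -2581 /4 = -645.25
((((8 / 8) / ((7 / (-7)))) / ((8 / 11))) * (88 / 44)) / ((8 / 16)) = -11 / 2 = -5.50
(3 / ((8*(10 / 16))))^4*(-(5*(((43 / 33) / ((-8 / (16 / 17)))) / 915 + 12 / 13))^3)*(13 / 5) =-233592615442913773528 / 7054943830542196875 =-33.11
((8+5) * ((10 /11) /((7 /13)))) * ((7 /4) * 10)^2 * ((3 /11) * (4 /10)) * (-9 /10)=-159705 /242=-659.94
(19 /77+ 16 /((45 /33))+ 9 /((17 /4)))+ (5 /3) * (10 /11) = 27869 /1785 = 15.61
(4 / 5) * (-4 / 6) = -8 / 15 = -0.53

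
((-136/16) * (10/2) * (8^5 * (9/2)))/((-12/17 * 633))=2959360/211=14025.40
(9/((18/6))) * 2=6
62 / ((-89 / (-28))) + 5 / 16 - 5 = 21101 / 1424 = 14.82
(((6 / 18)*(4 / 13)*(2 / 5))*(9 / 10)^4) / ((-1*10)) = -2187 / 812500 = -0.00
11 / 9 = 1.22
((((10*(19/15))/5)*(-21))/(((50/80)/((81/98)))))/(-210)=2052/6125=0.34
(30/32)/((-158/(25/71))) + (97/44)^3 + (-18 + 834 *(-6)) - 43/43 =-2394856427681/477797056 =-5012.29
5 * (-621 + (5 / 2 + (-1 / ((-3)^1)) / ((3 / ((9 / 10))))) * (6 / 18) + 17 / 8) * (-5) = 370805 / 24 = 15450.21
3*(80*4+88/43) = 41544/43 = 966.14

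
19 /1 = 19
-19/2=-9.50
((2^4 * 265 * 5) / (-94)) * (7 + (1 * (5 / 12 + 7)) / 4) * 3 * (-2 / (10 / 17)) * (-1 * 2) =-40736.70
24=24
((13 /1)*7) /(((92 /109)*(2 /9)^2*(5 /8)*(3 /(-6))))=-803439 /115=-6986.43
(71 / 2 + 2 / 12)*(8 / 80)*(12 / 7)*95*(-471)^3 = -424844593326 / 7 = -60692084760.86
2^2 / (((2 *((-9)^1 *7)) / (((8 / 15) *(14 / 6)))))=-16 / 405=-0.04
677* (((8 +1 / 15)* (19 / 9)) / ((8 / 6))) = 1556423 / 180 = 8646.79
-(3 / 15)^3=-1 / 125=-0.01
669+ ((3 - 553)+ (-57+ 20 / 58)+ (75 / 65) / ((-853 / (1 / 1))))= 20048477 / 321581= 62.34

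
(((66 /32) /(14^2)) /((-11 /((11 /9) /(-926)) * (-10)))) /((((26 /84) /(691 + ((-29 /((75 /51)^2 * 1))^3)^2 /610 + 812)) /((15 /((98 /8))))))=-13239752476726962937576023 /2402029743194580078125000000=-0.01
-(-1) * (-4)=-4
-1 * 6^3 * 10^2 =-21600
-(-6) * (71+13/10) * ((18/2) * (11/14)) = 214731/70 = 3067.59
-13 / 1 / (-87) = 13 / 87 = 0.15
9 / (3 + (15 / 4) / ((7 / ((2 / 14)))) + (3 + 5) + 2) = 1764 / 2563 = 0.69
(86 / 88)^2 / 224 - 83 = -35992263 / 433664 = -83.00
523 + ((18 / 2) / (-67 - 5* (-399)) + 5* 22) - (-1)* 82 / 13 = 16023725 / 25064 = 639.31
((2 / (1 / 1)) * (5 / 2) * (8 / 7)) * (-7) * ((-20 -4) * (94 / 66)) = 15040 / 11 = 1367.27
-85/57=-1.49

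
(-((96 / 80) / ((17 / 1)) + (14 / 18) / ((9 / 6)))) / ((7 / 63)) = -1352 / 255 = -5.30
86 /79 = 1.09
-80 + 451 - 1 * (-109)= 480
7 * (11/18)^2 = 847/324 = 2.61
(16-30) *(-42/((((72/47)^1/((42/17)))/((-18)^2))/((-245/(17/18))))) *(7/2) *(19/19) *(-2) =161240307480/289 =557924939.38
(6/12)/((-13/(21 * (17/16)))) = -357/416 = -0.86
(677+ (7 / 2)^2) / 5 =2757 / 20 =137.85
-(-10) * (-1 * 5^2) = -250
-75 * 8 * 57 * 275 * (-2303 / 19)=1139985000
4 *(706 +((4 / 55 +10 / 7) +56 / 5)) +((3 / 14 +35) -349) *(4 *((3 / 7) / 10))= 7602631 / 2695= 2821.01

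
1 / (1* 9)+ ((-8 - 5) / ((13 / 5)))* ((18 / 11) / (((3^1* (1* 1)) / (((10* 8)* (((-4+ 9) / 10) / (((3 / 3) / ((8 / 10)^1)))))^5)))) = -91512087.16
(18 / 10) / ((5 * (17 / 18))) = 162 / 425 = 0.38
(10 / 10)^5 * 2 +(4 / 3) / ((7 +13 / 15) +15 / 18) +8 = 10.15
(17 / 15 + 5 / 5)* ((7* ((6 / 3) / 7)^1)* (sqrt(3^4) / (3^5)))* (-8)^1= -512 / 405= -1.26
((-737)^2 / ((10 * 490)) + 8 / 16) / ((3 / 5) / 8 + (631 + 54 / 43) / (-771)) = -36177813414 / 242065145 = -149.45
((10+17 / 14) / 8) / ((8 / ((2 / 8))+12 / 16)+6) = 157 / 4340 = 0.04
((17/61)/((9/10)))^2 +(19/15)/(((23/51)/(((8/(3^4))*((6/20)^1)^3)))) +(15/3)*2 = 43774282091/4332639375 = 10.10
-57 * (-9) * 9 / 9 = 513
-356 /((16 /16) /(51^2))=-925956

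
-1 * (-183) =183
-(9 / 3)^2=-9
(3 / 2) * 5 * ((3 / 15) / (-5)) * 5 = -3 / 2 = -1.50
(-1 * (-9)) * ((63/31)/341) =567/10571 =0.05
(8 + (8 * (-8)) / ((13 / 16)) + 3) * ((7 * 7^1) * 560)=-24174640 / 13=-1859587.69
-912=-912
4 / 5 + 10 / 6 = 37 / 15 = 2.47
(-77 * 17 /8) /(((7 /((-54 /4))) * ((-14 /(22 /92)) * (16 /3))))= -166617 /164864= -1.01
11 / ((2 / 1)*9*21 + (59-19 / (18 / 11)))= 198 / 7657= 0.03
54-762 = -708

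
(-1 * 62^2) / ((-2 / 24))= 46128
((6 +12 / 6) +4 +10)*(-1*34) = -748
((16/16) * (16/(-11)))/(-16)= 1/11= 0.09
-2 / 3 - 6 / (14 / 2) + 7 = 115 / 21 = 5.48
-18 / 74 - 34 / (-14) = 566 / 259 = 2.19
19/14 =1.36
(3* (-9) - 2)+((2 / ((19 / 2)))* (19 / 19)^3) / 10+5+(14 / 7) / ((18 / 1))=-20407 / 855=-23.87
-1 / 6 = -0.17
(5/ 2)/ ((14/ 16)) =20/ 7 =2.86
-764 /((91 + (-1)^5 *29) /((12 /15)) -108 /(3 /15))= 1528 /925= 1.65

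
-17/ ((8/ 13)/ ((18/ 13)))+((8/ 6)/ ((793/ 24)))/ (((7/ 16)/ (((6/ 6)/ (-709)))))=-38.25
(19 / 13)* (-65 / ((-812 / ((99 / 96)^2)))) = 103455 / 831488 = 0.12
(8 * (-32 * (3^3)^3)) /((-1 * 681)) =1679616 /227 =7399.19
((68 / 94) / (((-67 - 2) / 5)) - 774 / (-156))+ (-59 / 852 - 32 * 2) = -236111159 / 3991052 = -59.16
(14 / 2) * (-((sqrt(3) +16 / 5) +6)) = -322 / 5- 7 * sqrt(3) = -76.52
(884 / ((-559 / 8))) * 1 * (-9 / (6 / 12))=9792 / 43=227.72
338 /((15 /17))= 5746 /15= 383.07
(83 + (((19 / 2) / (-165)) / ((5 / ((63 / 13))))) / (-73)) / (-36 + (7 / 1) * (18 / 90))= -43322249 / 18059470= -2.40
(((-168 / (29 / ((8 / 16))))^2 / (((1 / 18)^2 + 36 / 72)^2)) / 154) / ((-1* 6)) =-8817984 / 245789819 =-0.04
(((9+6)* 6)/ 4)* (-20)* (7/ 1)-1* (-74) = -3076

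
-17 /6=-2.83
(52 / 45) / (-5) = -52 / 225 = -0.23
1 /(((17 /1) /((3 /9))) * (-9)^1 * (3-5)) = 1 /918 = 0.00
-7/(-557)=7/557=0.01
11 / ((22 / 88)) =44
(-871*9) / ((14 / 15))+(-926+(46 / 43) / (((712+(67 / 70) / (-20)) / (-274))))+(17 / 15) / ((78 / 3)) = -545560102330892 / 58503243435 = -9325.30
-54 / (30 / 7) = -63 / 5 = -12.60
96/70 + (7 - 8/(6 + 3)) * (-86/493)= 0.31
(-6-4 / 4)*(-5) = 35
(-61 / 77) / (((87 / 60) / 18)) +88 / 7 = 6112 / 2233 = 2.74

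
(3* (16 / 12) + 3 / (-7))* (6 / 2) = 10.71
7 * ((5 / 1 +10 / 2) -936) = -6482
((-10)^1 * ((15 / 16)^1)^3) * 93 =-1569375 / 2048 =-766.30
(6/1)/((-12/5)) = -5/2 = -2.50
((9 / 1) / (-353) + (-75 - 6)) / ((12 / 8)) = -19068 / 353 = -54.02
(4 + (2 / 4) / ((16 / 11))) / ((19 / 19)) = 139 / 32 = 4.34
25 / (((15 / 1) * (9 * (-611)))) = -5 / 16497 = -0.00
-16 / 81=-0.20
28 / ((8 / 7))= 49 / 2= 24.50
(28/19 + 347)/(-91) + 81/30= -19527/17290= -1.13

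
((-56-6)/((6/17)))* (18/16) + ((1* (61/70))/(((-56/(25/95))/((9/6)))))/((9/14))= -1261699/6384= -197.63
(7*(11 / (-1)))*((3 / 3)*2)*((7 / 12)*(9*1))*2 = -1617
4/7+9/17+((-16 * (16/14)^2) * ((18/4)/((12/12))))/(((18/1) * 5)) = 233/4165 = 0.06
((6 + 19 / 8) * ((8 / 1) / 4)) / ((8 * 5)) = 67 / 160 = 0.42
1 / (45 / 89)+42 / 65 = 307 / 117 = 2.62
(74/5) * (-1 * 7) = -518/5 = -103.60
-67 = -67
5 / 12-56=-667 / 12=-55.58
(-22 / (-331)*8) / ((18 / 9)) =88 / 331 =0.27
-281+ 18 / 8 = -1115 / 4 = -278.75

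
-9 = -9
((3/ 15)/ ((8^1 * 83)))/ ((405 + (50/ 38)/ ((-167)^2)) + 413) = 529891/ 1439056865160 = 0.00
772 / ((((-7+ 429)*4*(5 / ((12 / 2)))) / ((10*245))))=283710 / 211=1344.60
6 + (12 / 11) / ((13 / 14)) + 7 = 14.17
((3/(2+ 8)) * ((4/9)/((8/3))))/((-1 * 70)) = -1/1400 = -0.00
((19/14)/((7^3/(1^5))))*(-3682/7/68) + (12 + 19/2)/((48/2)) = 1695167/1959216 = 0.87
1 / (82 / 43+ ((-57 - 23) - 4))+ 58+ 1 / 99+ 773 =290408843 / 349470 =831.00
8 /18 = 4 /9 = 0.44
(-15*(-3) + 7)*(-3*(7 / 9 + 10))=-5044 / 3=-1681.33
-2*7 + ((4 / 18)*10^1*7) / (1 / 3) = 98 / 3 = 32.67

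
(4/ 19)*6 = 24/ 19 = 1.26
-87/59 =-1.47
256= 256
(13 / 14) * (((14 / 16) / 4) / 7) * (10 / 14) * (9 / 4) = 585 / 12544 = 0.05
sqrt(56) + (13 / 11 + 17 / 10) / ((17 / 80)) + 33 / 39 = 2 * sqrt(14) + 35025 / 2431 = 21.89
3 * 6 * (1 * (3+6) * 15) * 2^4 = 38880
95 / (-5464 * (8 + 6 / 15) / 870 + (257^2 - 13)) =68875 / 47837852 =0.00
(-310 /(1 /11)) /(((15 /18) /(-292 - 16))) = 1260336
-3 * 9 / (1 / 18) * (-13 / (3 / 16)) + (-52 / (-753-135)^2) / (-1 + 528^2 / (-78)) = 308732519527081 / 9162289872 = 33696.00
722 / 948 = 361 / 474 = 0.76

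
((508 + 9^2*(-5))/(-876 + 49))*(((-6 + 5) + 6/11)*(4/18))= 1030/81873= 0.01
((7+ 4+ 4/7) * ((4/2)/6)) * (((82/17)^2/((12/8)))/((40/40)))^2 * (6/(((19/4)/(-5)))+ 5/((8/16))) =5425461120/1586899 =3418.91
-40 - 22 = -62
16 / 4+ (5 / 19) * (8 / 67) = 5132 / 1273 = 4.03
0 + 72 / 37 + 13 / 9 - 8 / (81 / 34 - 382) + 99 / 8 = 542805701 / 34384248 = 15.79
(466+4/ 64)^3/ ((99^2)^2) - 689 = -270679366331551/ 393460125696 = -687.95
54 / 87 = 18 / 29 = 0.62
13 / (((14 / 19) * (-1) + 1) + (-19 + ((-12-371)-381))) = -19 / 1144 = -0.02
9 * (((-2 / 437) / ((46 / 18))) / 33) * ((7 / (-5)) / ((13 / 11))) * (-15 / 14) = -0.00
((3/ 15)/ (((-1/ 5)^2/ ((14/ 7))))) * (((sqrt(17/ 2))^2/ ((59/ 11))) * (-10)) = -9350/ 59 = -158.47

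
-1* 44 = -44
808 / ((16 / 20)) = 1010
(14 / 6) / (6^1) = 7 / 18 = 0.39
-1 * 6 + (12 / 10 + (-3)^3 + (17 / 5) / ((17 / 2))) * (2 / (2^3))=-247 / 20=-12.35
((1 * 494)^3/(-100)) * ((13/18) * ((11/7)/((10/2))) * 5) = -2154898889/1575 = -1368189.77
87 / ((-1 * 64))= -1.36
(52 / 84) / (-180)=-13 / 3780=-0.00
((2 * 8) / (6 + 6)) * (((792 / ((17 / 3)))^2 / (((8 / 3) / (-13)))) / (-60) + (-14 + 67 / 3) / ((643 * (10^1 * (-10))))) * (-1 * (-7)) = 123872947093 / 8362215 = 14813.41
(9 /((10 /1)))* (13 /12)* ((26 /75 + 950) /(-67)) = -231647 /16750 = -13.83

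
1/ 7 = 0.14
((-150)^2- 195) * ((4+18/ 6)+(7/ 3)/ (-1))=104090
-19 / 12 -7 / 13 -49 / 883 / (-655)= -191431171 / 90224940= -2.12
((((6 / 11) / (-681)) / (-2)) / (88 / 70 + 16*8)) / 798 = 5 / 1287792792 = 0.00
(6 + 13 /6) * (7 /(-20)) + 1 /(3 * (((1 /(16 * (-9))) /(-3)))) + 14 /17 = 289609 /2040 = 141.97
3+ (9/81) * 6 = 11/3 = 3.67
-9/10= -0.90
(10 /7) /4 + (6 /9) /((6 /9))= 19 /14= 1.36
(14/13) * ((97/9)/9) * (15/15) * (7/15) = 9506/15795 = 0.60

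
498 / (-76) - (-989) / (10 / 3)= 27564 / 95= 290.15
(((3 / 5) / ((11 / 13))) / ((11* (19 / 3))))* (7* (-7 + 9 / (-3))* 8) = -13104 / 2299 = -5.70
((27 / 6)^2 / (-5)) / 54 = -3 / 40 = -0.08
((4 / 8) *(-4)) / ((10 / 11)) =-11 / 5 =-2.20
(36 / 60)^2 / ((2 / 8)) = 36 / 25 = 1.44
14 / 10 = 7 / 5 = 1.40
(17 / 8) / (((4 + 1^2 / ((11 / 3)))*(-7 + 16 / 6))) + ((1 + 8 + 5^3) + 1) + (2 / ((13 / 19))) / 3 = 1992245 / 14664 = 135.86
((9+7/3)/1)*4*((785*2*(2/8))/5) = 10676/3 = 3558.67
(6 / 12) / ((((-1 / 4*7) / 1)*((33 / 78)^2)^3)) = -617831552 / 12400927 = -49.82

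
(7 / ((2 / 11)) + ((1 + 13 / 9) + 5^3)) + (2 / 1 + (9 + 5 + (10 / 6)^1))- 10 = 3125 / 18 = 173.61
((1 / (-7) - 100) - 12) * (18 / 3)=-4710 / 7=-672.86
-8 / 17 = -0.47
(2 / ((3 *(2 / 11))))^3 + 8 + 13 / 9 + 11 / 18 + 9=3691 / 54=68.35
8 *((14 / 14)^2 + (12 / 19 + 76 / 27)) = 18248 / 513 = 35.57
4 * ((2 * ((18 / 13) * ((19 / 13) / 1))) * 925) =2530800 / 169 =14975.15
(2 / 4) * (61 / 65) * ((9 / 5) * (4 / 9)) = 122 / 325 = 0.38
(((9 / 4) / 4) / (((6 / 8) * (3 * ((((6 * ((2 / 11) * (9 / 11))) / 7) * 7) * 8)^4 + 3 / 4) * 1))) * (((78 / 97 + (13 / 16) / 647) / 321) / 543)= 0.00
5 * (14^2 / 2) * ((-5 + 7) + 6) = 3920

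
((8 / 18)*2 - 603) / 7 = -5419 / 63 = -86.02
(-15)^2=225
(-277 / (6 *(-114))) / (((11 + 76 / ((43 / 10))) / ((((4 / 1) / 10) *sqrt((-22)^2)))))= 131021 / 1054215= 0.12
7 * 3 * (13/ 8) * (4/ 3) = 91/ 2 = 45.50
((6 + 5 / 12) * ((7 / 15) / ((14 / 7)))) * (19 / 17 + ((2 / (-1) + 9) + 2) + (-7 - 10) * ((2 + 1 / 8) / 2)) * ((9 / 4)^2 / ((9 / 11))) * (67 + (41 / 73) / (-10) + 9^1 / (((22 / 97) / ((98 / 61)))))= -9619.36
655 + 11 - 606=60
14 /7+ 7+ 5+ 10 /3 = 52 /3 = 17.33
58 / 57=1.02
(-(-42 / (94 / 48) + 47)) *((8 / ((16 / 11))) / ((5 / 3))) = -39633 / 470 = -84.33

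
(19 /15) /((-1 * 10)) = -19 /150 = -0.13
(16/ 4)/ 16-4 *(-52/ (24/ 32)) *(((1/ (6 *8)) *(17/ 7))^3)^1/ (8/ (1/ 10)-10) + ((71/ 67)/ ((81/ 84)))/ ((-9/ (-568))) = 69.61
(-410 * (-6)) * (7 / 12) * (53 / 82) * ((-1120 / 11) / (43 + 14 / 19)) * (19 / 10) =-37500680 / 9141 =-4102.47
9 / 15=3 / 5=0.60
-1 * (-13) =13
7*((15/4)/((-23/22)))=-1155/46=-25.11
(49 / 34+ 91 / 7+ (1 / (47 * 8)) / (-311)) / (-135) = -0.11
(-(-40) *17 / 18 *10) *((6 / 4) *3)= 1700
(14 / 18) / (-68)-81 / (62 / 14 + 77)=-58499 / 58140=-1.01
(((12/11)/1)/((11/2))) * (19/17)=456/2057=0.22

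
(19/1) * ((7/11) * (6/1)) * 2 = 1596/11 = 145.09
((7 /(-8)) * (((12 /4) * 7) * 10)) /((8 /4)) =-735 /8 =-91.88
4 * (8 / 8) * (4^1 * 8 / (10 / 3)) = 38.40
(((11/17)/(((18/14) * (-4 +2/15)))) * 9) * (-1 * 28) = 16170/493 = 32.80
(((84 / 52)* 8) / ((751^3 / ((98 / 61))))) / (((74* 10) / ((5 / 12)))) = 343 / 12427813359091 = 0.00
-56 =-56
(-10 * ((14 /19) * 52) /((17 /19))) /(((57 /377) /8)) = -21956480 /969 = -22658.91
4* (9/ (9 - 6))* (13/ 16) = 39/ 4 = 9.75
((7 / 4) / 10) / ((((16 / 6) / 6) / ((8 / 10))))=63 / 200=0.32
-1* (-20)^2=-400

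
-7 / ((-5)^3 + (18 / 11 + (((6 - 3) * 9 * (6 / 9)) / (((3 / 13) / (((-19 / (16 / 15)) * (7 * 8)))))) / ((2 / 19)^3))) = 616 / 5870320301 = 0.00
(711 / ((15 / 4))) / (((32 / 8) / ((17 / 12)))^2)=22831 / 960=23.78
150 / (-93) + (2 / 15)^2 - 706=-4935476 / 6975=-707.60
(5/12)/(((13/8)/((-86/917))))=-860/35763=-0.02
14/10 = 7/5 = 1.40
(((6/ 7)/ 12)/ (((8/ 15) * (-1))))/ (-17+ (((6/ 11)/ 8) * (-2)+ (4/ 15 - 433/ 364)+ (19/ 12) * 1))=10725/ 1319392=0.01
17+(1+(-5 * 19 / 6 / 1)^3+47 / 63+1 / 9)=-5973113 / 1512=-3950.47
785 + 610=1395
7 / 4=1.75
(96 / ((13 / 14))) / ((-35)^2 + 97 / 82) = 110208 / 1307111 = 0.08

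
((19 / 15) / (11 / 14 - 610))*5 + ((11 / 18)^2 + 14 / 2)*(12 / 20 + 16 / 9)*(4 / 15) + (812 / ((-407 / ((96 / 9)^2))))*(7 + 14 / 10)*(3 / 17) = -356875464652919 / 1075496451975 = -331.82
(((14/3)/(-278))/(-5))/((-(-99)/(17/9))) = 119/1857735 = 0.00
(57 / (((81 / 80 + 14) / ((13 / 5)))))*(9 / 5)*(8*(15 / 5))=426.46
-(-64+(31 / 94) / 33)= 198497 / 3102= 63.99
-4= -4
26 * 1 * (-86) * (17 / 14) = -19006 / 7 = -2715.14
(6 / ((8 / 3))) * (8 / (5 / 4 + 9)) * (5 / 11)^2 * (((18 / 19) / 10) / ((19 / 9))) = 29160 / 1790921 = 0.02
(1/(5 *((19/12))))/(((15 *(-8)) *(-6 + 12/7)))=7/28500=0.00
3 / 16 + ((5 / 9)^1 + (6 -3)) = 539 / 144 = 3.74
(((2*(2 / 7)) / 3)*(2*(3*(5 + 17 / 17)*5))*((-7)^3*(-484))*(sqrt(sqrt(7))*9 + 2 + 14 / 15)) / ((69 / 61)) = 1018459904 / 69 + 1041606720*7^(1 / 4) / 23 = 88423465.74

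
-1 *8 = -8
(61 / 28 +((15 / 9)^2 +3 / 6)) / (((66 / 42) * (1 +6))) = 125 / 252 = 0.50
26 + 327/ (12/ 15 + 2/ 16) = 14042/ 37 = 379.51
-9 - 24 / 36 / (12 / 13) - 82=-1651 / 18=-91.72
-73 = -73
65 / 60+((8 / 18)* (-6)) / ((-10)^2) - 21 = -5983 / 300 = -19.94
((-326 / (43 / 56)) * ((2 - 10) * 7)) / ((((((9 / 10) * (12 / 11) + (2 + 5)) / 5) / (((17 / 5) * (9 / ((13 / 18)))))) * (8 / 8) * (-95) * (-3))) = 10323548928 / 4662619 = 2214.11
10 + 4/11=114/11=10.36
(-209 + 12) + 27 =-170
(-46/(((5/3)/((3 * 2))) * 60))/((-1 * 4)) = 69/100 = 0.69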